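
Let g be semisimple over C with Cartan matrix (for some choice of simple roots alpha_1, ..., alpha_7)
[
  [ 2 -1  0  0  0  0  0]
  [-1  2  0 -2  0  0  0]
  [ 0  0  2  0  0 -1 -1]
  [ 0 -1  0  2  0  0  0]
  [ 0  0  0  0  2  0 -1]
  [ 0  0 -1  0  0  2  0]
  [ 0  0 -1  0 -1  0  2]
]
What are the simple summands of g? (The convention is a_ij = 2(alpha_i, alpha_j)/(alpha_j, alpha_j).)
The diagram associated to this matrix has two connected components: the simple roots {alpha_3, alpha_5, alpha_6, alpha_7} form a chain of 4 nodes with single edges (A_4), and {alpha_1, alpha_2, alpha_4} form a chain of 3 nodes with a double edge at one end; the terminal node there is the unique short simple root (B_3). A semisimple Lie algebra decomposes uniquely as the direct sum of simple ideals, one per connected component of its Dynkin diagram, so g ≅ A_4 ⊕ B_3 (dimension 24 + 21 = 45).

A4 + B3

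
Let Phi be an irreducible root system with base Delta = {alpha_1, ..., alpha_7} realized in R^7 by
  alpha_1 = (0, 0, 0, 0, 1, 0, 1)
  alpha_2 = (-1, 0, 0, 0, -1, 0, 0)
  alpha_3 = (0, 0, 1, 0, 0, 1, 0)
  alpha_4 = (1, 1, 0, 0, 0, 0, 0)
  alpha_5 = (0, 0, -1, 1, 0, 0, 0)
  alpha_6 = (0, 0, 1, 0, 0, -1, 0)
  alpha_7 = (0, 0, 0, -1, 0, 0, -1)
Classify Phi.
Compute the Cartan integers a_ij = 2(alpha_i, alpha_j)/(alpha_j, alpha_j); the resulting 7x7 Cartan matrix is
[[2, -1, 0, 0, 0, 0, -1], [-1, 2, 0, -1, 0, 0, 0], [0, 0, 2, 0, -1, 0, 0], [0, -1, 0, 2, 0, 0, 0], [0, 0, -1, 0, 2, -1, -1], [0, 0, 0, 0, -1, 2, 0], [-1, 0, 0, 0, -1, 0, 2]].
All simple roots have the same length, so the diagram is simply laced. The associated Dynkin diagram is a chain of 5 nodes with a fork of two nodes at one end (D_7), so the type is D_7 (the algebra so(14)).

D_7 (so(14))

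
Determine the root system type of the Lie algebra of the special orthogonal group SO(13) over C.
type B_6

This is so(13) with 13 odd, which has dimension 13(13-1)/2 = 78 and rank (13-1)/2 = 6. In the classification of classical Lie algebras, the orthogonal algebra so(2n+1) in an odd number of variables has type B_n; here n = 6, so the Dynkin diagram is a chain of 6 nodes with a double edge at one end; the terminal node there is the unique short simple root (B_6). Hence the type is B_6.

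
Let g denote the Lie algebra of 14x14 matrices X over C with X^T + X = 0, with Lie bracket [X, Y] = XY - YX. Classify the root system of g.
D_7

This is so(14) with 14 even, which has dimension 14(14-1)/2 = 91 and rank 14/2 = 7. In the classification of classical Lie algebras, the orthogonal algebra so(2n) in an even number of variables has type D_n; here n = 7, so the Dynkin diagram is a chain of 5 nodes with a fork of two nodes at one end (D_7). Hence the type is D_7.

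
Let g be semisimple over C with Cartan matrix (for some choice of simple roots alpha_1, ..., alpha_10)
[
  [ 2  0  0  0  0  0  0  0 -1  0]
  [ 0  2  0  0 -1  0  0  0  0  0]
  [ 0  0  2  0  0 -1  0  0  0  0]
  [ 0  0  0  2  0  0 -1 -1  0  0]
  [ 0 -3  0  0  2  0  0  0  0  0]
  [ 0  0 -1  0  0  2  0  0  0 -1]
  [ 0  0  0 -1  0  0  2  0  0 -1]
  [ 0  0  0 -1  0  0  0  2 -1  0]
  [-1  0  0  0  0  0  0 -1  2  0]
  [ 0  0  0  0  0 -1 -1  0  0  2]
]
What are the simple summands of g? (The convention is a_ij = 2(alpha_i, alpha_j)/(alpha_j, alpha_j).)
The diagram associated to this matrix has two connected components: the simple roots {alpha_1, alpha_3, alpha_4, alpha_6, alpha_7, alpha_8, alpha_9, alpha_10} form a chain of 8 nodes with single edges (A_8), and {alpha_2, alpha_5} form two nodes joined by a triple edge (G_2). A semisimple Lie algebra decomposes uniquely as the direct sum of simple ideals, one per connected component of its Dynkin diagram, so g ≅ A_8 ⊕ G_2 (dimension 80 + 14 = 94).

A8 ⊕ G2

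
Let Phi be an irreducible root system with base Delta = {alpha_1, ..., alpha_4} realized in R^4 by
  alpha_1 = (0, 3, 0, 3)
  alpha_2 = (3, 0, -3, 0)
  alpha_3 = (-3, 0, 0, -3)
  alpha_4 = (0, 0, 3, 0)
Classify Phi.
B_4

Compute the Cartan integers a_ij = 2(alpha_i, alpha_j)/(alpha_j, alpha_j); the resulting 4x4 Cartan matrix is
[[2, 0, -1, 0], [0, 2, -1, -2], [-1, -1, 2, 0], [0, -1, 0, 2]].
The roots have two lengths (squared-length ratio 2:1); the short ones are alpha_{4}. The associated Dynkin diagram is a chain of 4 nodes with a double edge at one end; the terminal node there is the unique short simple root (B_4), so the type is B_4 (the algebra so(9)).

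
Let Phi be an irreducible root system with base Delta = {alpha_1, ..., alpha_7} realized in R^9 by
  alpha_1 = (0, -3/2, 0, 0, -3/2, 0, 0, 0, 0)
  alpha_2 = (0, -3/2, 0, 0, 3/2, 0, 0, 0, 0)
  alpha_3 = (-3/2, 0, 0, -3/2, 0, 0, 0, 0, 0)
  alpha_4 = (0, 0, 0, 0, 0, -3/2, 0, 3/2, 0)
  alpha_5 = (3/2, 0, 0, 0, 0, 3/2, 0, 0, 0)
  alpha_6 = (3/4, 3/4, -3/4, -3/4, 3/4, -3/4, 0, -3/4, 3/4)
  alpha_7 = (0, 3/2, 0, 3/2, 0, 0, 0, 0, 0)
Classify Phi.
E7

Compute the Cartan integers a_ij = 2(alpha_i, alpha_j)/(alpha_j, alpha_j); the resulting 7x7 Cartan matrix is
[[2, 0, 0, 0, 0, -1, -1], [0, 2, 0, 0, 0, 0, -1], [0, 0, 2, 0, -1, 0, -1], [0, 0, 0, 2, -1, 0, 0], [0, 0, -1, -1, 2, 0, 0], [-1, 0, 0, 0, 0, 2, 0], [-1, -1, -1, 0, 0, 0, 2]].
All simple roots have the same length, so the diagram is simply laced. The associated Dynkin diagram is a chain of 6 nodes with one extra node attached to the third node from one end (E_7), so the type is E_7.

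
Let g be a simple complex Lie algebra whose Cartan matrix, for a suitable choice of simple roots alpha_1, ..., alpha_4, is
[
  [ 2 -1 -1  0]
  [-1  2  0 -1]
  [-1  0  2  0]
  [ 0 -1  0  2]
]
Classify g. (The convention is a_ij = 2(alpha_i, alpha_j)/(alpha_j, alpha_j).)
A_4 (sl(5))

The matrix has rank 4 with 2's on the diagonal. Reading the off-diagonal entries as Dynkin edges (a single edge where a_ij = a_ji = -1; a double or triple edge where a_ij * a_ji = 2 or 3), the diagram is a chain of 4 nodes with single edges (A_4). One simple-root ordering that puts it in standard form is (alpha_4, alpha_2, alpha_1, alpha_3). So the algebra is type A_4, i.e. sl(5).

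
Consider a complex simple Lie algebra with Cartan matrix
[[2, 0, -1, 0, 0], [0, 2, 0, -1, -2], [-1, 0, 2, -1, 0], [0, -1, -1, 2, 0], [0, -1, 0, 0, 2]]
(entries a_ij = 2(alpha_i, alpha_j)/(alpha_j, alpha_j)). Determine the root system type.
B5

The matrix has rank 5 with 2's on the diagonal. Reading the off-diagonal entries as Dynkin edges (a single edge where a_ij = a_ji = -1; a double or triple edge where a_ij * a_ji = 2 or 3), the diagram is a chain of 5 nodes with a double edge at one end; the terminal node there is the unique short simple root (B_5). One simple-root ordering that puts it in standard form is (alpha_1, alpha_3, alpha_4, alpha_2, alpha_5). So the algebra is type B_5, i.e. so(11).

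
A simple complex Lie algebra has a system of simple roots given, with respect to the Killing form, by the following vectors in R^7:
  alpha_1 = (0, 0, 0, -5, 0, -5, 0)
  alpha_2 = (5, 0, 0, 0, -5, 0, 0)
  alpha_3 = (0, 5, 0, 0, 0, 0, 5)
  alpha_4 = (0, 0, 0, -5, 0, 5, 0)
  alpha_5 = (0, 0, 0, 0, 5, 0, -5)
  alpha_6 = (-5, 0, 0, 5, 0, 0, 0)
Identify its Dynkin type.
D_6

Compute the Cartan integers a_ij = 2(alpha_i, alpha_j)/(alpha_j, alpha_j); the resulting 6x6 Cartan matrix is
[[2, 0, 0, 0, 0, -1], [0, 2, 0, 0, -1, -1], [0, 0, 2, 0, -1, 0], [0, 0, 0, 2, 0, -1], [0, -1, -1, 0, 2, 0], [-1, -1, 0, -1, 0, 2]].
All simple roots have the same length, so the diagram is simply laced. The associated Dynkin diagram is a chain of 4 nodes with a fork of two nodes at one end (D_6), so the type is D_6 (the algebra so(12)).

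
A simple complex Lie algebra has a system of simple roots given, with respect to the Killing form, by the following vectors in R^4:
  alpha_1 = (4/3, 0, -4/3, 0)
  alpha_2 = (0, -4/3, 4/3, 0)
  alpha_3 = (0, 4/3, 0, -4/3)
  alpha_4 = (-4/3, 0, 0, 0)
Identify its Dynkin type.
B_4

Compute the Cartan integers a_ij = 2(alpha_i, alpha_j)/(alpha_j, alpha_j); the resulting 4x4 Cartan matrix is
[[2, -1, 0, -2], [-1, 2, -1, 0], [0, -1, 2, 0], [-1, 0, 0, 2]].
The roots have two lengths (squared-length ratio 2:1); the short ones are alpha_{4}. The associated Dynkin diagram is a chain of 4 nodes with a double edge at one end; the terminal node there is the unique short simple root (B_4), so the type is B_4 (the algebra so(9)).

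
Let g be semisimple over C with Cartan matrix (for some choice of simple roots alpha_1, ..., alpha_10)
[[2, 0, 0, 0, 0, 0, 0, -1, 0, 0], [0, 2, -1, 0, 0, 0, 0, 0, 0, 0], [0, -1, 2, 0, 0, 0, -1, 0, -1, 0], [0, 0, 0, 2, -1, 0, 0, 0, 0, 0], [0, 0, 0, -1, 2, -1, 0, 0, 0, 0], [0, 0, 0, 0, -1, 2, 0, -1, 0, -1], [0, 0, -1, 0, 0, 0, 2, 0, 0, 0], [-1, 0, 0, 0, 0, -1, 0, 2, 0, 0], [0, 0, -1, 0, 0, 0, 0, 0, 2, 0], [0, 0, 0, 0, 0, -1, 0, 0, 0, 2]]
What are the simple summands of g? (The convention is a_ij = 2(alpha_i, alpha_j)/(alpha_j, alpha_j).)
D_4 + E_6

The diagram associated to this matrix has two connected components: the simple roots {alpha_2, alpha_3, alpha_7, alpha_9} form a chain of 2 nodes with a fork of two nodes at one end (D_4), and {alpha_1, alpha_4, alpha_5, alpha_6, alpha_8, alpha_10} form a chain of 5 nodes with one extra node attached to the third node from one end (E_6). A semisimple Lie algebra decomposes uniquely as the direct sum of simple ideals, one per connected component of its Dynkin diagram, so g ≅ D_4 ⊕ E_6 (dimension 28 + 78 = 106).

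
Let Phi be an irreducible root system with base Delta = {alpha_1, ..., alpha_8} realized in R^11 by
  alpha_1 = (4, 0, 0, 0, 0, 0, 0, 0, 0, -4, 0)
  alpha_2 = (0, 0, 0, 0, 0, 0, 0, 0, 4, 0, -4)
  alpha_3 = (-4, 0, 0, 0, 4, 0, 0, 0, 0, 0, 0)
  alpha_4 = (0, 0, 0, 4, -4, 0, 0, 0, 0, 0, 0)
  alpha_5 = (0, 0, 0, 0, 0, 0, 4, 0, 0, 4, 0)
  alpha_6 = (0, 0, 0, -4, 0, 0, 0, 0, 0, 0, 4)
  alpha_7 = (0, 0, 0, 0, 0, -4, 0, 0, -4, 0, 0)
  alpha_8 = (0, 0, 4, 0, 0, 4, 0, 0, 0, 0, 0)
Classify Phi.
Compute the Cartan integers a_ij = 2(alpha_i, alpha_j)/(alpha_j, alpha_j); the resulting 8x8 Cartan matrix is
[[2, 0, -1, 0, -1, 0, 0, 0], [0, 2, 0, 0, 0, -1, -1, 0], [-1, 0, 2, -1, 0, 0, 0, 0], [0, 0, -1, 2, 0, -1, 0, 0], [-1, 0, 0, 0, 2, 0, 0, 0], [0, -1, 0, -1, 0, 2, 0, 0], [0, -1, 0, 0, 0, 0, 2, -1], [0, 0, 0, 0, 0, 0, -1, 2]].
All simple roots have the same length, so the diagram is simply laced. The associated Dynkin diagram is a chain of 8 nodes with single edges (A_8), so the type is A_8 (the algebra sl(9)).

A_8 (sl(9))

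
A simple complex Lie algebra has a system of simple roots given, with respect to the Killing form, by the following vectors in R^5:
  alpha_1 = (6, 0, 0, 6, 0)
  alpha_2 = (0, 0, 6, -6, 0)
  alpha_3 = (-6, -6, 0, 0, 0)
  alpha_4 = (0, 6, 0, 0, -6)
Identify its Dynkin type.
Compute the Cartan integers a_ij = 2(alpha_i, alpha_j)/(alpha_j, alpha_j); the resulting 4x4 Cartan matrix is
[[2, -1, -1, 0], [-1, 2, 0, 0], [-1, 0, 2, -1], [0, 0, -1, 2]].
All simple roots have the same length, so the diagram is simply laced. The associated Dynkin diagram is a chain of 4 nodes with single edges (A_4), so the type is A_4 (the algebra sl(5)).

type A_4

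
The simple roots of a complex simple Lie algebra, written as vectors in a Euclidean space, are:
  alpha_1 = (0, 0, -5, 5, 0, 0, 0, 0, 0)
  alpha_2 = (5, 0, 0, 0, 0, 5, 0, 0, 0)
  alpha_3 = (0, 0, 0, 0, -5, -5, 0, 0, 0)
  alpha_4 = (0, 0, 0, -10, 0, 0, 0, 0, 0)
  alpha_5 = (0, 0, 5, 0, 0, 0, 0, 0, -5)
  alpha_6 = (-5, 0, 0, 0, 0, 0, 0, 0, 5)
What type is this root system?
Compute the Cartan integers a_ij = 2(alpha_i, alpha_j)/(alpha_j, alpha_j); the resulting 6x6 Cartan matrix is
[[2, 0, 0, -1, -1, 0], [0, 2, -1, 0, 0, -1], [0, -1, 2, 0, 0, 0], [-2, 0, 0, 2, 0, 0], [-1, 0, 0, 0, 2, -1], [0, -1, 0, 0, -1, 2]].
The roots have two lengths (squared-length ratio 2:1); the short ones are alpha_{1,2,3,5,6}. The associated Dynkin diagram is a chain of 6 nodes with a double edge at one end; the terminal node there is the unique long simple root (C_6), so the type is C_6 (the algebra sp(12)).

C6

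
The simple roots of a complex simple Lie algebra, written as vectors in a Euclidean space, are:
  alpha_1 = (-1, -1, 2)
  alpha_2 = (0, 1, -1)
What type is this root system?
Compute the Cartan integers a_ij = 2(alpha_i, alpha_j)/(alpha_j, alpha_j); the resulting 2x2 Cartan matrix is
[[2, -3], [-1, 2]].
The roots have two lengths (squared-length ratio 3:1); the short ones are alpha_{2}. The associated Dynkin diagram is two nodes joined by a triple edge (G_2), so the type is G_2.

G2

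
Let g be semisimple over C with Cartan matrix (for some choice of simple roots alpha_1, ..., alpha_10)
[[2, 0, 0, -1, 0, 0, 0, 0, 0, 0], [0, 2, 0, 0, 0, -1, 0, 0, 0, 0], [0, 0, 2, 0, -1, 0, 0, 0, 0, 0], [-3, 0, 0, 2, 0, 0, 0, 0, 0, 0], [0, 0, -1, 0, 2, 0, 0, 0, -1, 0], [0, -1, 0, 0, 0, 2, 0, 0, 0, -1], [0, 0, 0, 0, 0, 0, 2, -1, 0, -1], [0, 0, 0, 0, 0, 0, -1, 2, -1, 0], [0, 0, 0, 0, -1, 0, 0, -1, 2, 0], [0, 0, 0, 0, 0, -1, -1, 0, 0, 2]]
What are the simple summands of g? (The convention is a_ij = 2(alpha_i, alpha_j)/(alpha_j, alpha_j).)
A_8 ⊕ G_2

The diagram associated to this matrix has two connected components: the simple roots {alpha_2, alpha_3, alpha_5, alpha_6, alpha_7, alpha_8, alpha_9, alpha_10} form a chain of 8 nodes with single edges (A_8), and {alpha_1, alpha_4} form two nodes joined by a triple edge (G_2). A semisimple Lie algebra decomposes uniquely as the direct sum of simple ideals, one per connected component of its Dynkin diagram, so g ≅ A_8 ⊕ G_2 (dimension 80 + 14 = 94).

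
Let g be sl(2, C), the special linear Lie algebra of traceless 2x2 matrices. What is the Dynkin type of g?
This is sl(2), which has dimension 2^2 - 1 = 3 and rank 2 - 1 = 1 (a Cartan subalgebra is the diagonal traceless matrices). In the classification of classical Lie algebras, the special linear algebra sl(n+1) has type A_n; here n = 1, so the Dynkin diagram is a chain of 1 nodes with single edges (A_1). Hence the type is A_1.

type A_1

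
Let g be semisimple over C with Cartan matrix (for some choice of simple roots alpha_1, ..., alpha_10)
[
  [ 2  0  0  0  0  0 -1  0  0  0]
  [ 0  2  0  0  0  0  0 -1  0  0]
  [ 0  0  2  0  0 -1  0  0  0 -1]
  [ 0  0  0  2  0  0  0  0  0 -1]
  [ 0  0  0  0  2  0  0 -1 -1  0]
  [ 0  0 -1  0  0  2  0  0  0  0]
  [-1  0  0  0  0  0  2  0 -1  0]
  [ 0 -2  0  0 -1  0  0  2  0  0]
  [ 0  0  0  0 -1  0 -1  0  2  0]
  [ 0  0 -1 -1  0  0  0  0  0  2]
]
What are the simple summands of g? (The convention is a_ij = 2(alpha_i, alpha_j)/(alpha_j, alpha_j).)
The diagram associated to this matrix has two connected components: the simple roots {alpha_3, alpha_4, alpha_6, alpha_10} form a chain of 4 nodes with single edges (A_4), and {alpha_1, alpha_2, alpha_5, alpha_7, alpha_8, alpha_9} form a chain of 6 nodes with a double edge at one end; the terminal node there is the unique short simple root (B_6). A semisimple Lie algebra decomposes uniquely as the direct sum of simple ideals, one per connected component of its Dynkin diagram, so g ≅ A_4 ⊕ B_6 (dimension 24 + 78 = 102).

A_4 + B_6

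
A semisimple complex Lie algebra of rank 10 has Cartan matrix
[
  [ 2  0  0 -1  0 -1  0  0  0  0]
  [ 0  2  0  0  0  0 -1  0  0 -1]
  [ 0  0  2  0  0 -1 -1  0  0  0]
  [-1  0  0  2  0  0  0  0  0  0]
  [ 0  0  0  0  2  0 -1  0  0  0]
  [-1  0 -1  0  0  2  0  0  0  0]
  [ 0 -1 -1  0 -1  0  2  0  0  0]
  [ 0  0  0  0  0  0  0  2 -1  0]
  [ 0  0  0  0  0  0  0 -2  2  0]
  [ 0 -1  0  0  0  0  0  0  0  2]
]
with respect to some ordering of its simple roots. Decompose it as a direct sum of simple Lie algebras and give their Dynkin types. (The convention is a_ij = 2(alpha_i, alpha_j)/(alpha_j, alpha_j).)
B_2 (so(5)) ⊕ E_8

The diagram associated to this matrix has two connected components: the simple roots {alpha_8, alpha_9} form a chain of 2 nodes with a double edge at one end; the terminal node there is the unique short simple root (B_2), and {alpha_1, alpha_2, alpha_3, alpha_4, alpha_5, alpha_6, alpha_7, alpha_10} form a chain of 7 nodes with one extra node attached to the third node from one end (E_8). A semisimple Lie algebra decomposes uniquely as the direct sum of simple ideals, one per connected component of its Dynkin diagram, so g ≅ B_2 ⊕ E_8 (dimension 10 + 248 = 258).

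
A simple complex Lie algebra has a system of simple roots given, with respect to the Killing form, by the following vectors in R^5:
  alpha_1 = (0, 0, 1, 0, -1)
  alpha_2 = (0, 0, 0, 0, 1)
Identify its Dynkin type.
B_2 (so(5))

Compute the Cartan integers a_ij = 2(alpha_i, alpha_j)/(alpha_j, alpha_j); the resulting 2x2 Cartan matrix is
[[2, -2], [-1, 2]].
The roots have two lengths (squared-length ratio 2:1); the short ones are alpha_{2}. The associated Dynkin diagram is a chain of 2 nodes with a double edge at one end; the terminal node there is the unique short simple root (B_2), so the type is B_2 (the algebra so(5)).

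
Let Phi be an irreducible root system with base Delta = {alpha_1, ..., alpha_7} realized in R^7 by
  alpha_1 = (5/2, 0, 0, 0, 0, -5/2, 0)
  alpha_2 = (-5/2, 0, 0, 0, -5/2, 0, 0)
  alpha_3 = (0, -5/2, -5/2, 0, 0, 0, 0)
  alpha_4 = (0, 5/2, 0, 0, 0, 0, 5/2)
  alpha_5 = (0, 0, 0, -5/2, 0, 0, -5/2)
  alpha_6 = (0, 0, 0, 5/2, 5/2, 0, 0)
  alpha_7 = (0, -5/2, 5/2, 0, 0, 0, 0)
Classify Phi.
D_7 (so(14))

Compute the Cartan integers a_ij = 2(alpha_i, alpha_j)/(alpha_j, alpha_j); the resulting 7x7 Cartan matrix is
[[2, -1, 0, 0, 0, 0, 0], [-1, 2, 0, 0, 0, -1, 0], [0, 0, 2, -1, 0, 0, 0], [0, 0, -1, 2, -1, 0, -1], [0, 0, 0, -1, 2, -1, 0], [0, -1, 0, 0, -1, 2, 0], [0, 0, 0, -1, 0, 0, 2]].
All simple roots have the same length, so the diagram is simply laced. The associated Dynkin diagram is a chain of 5 nodes with a fork of two nodes at one end (D_7), so the type is D_7 (the algebra so(14)).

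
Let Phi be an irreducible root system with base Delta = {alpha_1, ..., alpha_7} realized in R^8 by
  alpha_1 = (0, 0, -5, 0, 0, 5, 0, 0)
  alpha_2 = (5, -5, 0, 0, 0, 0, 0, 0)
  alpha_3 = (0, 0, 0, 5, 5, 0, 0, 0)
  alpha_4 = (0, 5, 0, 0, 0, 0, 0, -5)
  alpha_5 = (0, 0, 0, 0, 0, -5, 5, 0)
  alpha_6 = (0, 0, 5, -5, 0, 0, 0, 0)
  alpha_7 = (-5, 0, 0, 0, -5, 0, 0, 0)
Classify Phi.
A7

Compute the Cartan integers a_ij = 2(alpha_i, alpha_j)/(alpha_j, alpha_j); the resulting 7x7 Cartan matrix is
[[2, 0, 0, 0, -1, -1, 0], [0, 2, 0, -1, 0, 0, -1], [0, 0, 2, 0, 0, -1, -1], [0, -1, 0, 2, 0, 0, 0], [-1, 0, 0, 0, 2, 0, 0], [-1, 0, -1, 0, 0, 2, 0], [0, -1, -1, 0, 0, 0, 2]].
All simple roots have the same length, so the diagram is simply laced. The associated Dynkin diagram is a chain of 7 nodes with single edges (A_7), so the type is A_7 (the algebra sl(8)).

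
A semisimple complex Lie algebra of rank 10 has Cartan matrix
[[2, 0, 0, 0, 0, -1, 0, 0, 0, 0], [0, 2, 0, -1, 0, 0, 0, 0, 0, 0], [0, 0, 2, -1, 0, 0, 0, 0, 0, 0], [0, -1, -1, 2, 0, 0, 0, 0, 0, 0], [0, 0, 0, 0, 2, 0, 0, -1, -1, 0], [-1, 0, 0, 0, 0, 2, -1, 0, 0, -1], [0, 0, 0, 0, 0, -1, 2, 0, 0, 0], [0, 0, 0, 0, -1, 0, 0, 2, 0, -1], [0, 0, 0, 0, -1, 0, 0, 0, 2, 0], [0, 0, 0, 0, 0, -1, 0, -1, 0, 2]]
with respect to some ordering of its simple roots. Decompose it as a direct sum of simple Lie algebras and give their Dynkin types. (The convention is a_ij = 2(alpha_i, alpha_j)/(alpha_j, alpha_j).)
The diagram associated to this matrix has two connected components: the simple roots {alpha_2, alpha_3, alpha_4} form a chain of 3 nodes with single edges (A_3), and {alpha_1, alpha_5, alpha_6, alpha_7, alpha_8, alpha_9, alpha_10} form a chain of 5 nodes with a fork of two nodes at one end (D_7). A semisimple Lie algebra decomposes uniquely as the direct sum of simple ideals, one per connected component of its Dynkin diagram, so g ≅ A_3 ⊕ D_7 (dimension 15 + 91 = 106).

A_3 + D_7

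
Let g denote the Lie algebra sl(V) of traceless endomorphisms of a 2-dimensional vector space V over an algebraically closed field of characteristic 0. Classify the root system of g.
This is sl(2), which has dimension 2^2 - 1 = 3 and rank 2 - 1 = 1 (a Cartan subalgebra is the diagonal traceless matrices). In the classification of classical Lie algebras, the special linear algebra sl(n+1) has type A_n; here n = 1, so the Dynkin diagram is a chain of 1 nodes with single edges (A_1). Hence the type is A_1.

A_1 (sl(2))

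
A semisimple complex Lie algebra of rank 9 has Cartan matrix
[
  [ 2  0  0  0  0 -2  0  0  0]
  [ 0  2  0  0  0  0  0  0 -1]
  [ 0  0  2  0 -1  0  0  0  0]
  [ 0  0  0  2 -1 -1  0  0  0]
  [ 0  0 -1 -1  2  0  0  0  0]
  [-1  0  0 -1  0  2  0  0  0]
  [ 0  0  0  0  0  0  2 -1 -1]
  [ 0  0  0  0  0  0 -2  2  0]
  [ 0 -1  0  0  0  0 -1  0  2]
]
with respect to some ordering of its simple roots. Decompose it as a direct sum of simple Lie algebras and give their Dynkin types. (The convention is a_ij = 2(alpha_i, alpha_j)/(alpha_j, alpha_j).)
C4 + C5

The diagram associated to this matrix has two connected components: the simple roots {alpha_2, alpha_7, alpha_8, alpha_9} form a chain of 4 nodes with a double edge at one end; the terminal node there is the unique long simple root (C_4), and {alpha_1, alpha_3, alpha_4, alpha_5, alpha_6} form a chain of 5 nodes with a double edge at one end; the terminal node there is the unique long simple root (C_5). A semisimple Lie algebra decomposes uniquely as the direct sum of simple ideals, one per connected component of its Dynkin diagram, so g ≅ C_4 ⊕ C_5 (dimension 36 + 55 = 91).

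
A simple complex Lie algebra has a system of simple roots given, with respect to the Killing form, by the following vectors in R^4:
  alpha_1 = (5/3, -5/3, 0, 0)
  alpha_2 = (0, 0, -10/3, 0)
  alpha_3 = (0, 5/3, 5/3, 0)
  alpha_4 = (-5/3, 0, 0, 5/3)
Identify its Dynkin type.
Compute the Cartan integers a_ij = 2(alpha_i, alpha_j)/(alpha_j, alpha_j); the resulting 4x4 Cartan matrix is
[[2, 0, -1, -1], [0, 2, -2, 0], [-1, -1, 2, 0], [-1, 0, 0, 2]].
The roots have two lengths (squared-length ratio 2:1); the short ones are alpha_{1,3,4}. The associated Dynkin diagram is a chain of 4 nodes with a double edge at one end; the terminal node there is the unique long simple root (C_4), so the type is C_4 (the algebra sp(8)).

type C_4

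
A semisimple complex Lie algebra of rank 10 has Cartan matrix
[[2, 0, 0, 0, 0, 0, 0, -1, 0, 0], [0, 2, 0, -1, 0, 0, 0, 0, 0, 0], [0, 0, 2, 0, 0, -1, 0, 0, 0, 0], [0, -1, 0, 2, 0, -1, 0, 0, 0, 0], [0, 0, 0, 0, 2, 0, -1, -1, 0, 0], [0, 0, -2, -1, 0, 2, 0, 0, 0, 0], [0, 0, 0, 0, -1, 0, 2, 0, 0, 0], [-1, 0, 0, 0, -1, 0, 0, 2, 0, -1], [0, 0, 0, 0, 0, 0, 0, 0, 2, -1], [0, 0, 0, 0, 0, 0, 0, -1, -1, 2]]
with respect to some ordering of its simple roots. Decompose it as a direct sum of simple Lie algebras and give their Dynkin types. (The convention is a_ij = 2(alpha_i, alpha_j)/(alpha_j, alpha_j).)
The diagram associated to this matrix has two connected components: the simple roots {alpha_2, alpha_3, alpha_4, alpha_6} form a chain of 4 nodes with a double edge at one end; the terminal node there is the unique short simple root (B_4), and {alpha_1, alpha_5, alpha_7, alpha_8, alpha_9, alpha_10} form a chain of 5 nodes with one extra node attached to the third node from one end (E_6). A semisimple Lie algebra decomposes uniquely as the direct sum of simple ideals, one per connected component of its Dynkin diagram, so g ≅ B_4 ⊕ E_6 (dimension 36 + 78 = 114).

B_4 ⊕ E_6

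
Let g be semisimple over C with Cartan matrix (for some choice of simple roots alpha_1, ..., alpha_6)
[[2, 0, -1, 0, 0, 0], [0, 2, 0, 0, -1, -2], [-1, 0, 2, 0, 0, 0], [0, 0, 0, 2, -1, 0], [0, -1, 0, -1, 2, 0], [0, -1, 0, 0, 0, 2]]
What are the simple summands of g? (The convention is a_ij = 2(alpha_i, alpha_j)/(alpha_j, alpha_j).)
A2 + B4

The diagram associated to this matrix has two connected components: the simple roots {alpha_1, alpha_3} form a chain of 2 nodes with single edges (A_2), and {alpha_2, alpha_4, alpha_5, alpha_6} form a chain of 4 nodes with a double edge at one end; the terminal node there is the unique short simple root (B_4). A semisimple Lie algebra decomposes uniquely as the direct sum of simple ideals, one per connected component of its Dynkin diagram, so g ≅ A_2 ⊕ B_4 (dimension 8 + 36 = 44).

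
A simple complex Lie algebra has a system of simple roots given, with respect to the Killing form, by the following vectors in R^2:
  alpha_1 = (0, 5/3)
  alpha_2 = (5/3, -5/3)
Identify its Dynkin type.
Compute the Cartan integers a_ij = 2(alpha_i, alpha_j)/(alpha_j, alpha_j); the resulting 2x2 Cartan matrix is
[[2, -1], [-2, 2]].
The roots have two lengths (squared-length ratio 2:1); the short ones are alpha_{1}. The associated Dynkin diagram is a chain of 2 nodes with a double edge at one end; the terminal node there is the unique short simple root (B_2), so the type is B_2 (the algebra so(5)).

B_2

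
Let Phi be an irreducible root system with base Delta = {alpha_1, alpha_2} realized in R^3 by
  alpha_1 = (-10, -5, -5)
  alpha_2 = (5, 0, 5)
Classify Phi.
G_2

Compute the Cartan integers a_ij = 2(alpha_i, alpha_j)/(alpha_j, alpha_j); the resulting 2x2 Cartan matrix is
[[2, -3], [-1, 2]].
The roots have two lengths (squared-length ratio 3:1); the short ones are alpha_{2}. The associated Dynkin diagram is two nodes joined by a triple edge (G_2), so the type is G_2.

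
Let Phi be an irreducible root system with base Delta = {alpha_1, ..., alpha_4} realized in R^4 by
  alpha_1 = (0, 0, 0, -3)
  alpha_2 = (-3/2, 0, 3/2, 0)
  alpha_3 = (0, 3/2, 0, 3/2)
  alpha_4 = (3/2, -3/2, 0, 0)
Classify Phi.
type C_4

Compute the Cartan integers a_ij = 2(alpha_i, alpha_j)/(alpha_j, alpha_j); the resulting 4x4 Cartan matrix is
[[2, 0, -2, 0], [0, 2, 0, -1], [-1, 0, 2, -1], [0, -1, -1, 2]].
The roots have two lengths (squared-length ratio 2:1); the short ones are alpha_{2,3,4}. The associated Dynkin diagram is a chain of 4 nodes with a double edge at one end; the terminal node there is the unique long simple root (C_4), so the type is C_4 (the algebra sp(8)).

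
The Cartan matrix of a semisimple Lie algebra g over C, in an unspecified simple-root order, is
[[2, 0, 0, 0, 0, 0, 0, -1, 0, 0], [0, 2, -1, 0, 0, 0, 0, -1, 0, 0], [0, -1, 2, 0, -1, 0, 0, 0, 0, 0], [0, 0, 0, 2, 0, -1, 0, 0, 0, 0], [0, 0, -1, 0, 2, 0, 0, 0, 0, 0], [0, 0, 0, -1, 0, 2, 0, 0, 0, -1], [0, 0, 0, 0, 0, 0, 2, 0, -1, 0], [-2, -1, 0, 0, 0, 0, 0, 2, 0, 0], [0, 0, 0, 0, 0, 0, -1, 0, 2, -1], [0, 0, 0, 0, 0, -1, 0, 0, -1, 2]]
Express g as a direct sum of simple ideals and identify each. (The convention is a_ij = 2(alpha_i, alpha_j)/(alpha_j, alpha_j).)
The diagram associated to this matrix has two connected components: the simple roots {alpha_4, alpha_6, alpha_7, alpha_9, alpha_10} form a chain of 5 nodes with single edges (A_5), and {alpha_1, alpha_2, alpha_3, alpha_5, alpha_8} form a chain of 5 nodes with a double edge at one end; the terminal node there is the unique short simple root (B_5). A semisimple Lie algebra decomposes uniquely as the direct sum of simple ideals, one per connected component of its Dynkin diagram, so g ≅ A_5 ⊕ B_5 (dimension 35 + 55 = 90).

A_5 (sl(6)) ⊕ B_5 (so(11))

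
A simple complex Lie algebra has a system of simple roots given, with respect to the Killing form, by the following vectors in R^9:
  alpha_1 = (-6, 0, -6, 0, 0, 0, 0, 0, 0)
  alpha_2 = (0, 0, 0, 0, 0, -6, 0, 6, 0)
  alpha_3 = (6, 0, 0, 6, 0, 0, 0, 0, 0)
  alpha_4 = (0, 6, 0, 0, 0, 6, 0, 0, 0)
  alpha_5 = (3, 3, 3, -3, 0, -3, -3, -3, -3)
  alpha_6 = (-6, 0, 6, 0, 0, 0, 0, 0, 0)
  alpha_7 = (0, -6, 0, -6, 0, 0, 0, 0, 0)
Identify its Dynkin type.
Compute the Cartan integers a_ij = 2(alpha_i, alpha_j)/(alpha_j, alpha_j); the resulting 7x7 Cartan matrix is
[[2, 0, -1, 0, -1, 0, 0], [0, 2, 0, -1, 0, 0, 0], [-1, 0, 2, 0, 0, -1, -1], [0, -1, 0, 2, 0, 0, -1], [-1, 0, 0, 0, 2, 0, 0], [0, 0, -1, 0, 0, 2, 0], [0, 0, -1, -1, 0, 0, 2]].
All simple roots have the same length, so the diagram is simply laced. The associated Dynkin diagram is a chain of 6 nodes with one extra node attached to the third node from one end (E_7), so the type is E_7.

type E_7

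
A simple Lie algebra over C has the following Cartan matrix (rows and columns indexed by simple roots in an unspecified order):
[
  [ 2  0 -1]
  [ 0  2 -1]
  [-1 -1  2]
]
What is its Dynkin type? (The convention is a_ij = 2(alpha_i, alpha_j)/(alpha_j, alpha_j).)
A_3

The matrix has rank 3 with 2's on the diagonal. Reading the off-diagonal entries as Dynkin edges (a single edge where a_ij = a_ji = -1; a double or triple edge where a_ij * a_ji = 2 or 3), the diagram is a chain of 3 nodes with single edges (A_3). One simple-root ordering that puts it in standard form is (alpha_2, alpha_3, alpha_1). So the algebra is type A_3, i.e. sl(4).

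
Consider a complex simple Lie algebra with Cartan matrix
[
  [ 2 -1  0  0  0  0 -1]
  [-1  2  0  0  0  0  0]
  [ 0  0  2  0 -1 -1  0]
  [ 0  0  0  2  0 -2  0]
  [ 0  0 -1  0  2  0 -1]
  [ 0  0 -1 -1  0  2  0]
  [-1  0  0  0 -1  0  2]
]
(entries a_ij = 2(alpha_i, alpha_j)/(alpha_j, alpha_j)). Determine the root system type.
C_7

The matrix has rank 7 with 2's on the diagonal. Reading the off-diagonal entries as Dynkin edges (a single edge where a_ij = a_ji = -1; a double or triple edge where a_ij * a_ji = 2 or 3), the diagram is a chain of 7 nodes with a double edge at one end; the terminal node there is the unique long simple root (C_7). One simple-root ordering that puts it in standard form is (alpha_2, alpha_1, alpha_7, alpha_5, alpha_3, alpha_6, alpha_4). So the algebra is type C_7, i.e. sp(14).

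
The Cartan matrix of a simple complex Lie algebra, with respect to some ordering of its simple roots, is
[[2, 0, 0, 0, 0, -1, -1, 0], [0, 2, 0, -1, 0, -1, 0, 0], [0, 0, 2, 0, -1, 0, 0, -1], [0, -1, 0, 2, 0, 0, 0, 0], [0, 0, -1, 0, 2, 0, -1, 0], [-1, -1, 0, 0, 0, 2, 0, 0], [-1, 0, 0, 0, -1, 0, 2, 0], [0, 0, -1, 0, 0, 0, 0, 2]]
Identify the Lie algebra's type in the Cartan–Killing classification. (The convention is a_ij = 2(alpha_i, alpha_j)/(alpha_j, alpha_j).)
The matrix has rank 8 with 2's on the diagonal. Reading the off-diagonal entries as Dynkin edges (a single edge where a_ij = a_ji = -1; a double or triple edge where a_ij * a_ji = 2 or 3), the diagram is a chain of 8 nodes with single edges (A_8). One simple-root ordering that puts it in standard form is (alpha_4, alpha_2, alpha_6, alpha_1, alpha_7, alpha_5, alpha_3, alpha_8). So the algebra is type A_8, i.e. sl(9).

A8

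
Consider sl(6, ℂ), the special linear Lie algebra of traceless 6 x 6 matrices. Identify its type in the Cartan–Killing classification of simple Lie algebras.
A_5 (sl(6))

This is sl(6), which has dimension 6^2 - 1 = 35 and rank 6 - 1 = 5 (a Cartan subalgebra is the diagonal traceless matrices). In the classification of classical Lie algebras, the special linear algebra sl(n+1) has type A_n; here n = 5, so the Dynkin diagram is a chain of 5 nodes with single edges (A_5). Hence the type is A_5.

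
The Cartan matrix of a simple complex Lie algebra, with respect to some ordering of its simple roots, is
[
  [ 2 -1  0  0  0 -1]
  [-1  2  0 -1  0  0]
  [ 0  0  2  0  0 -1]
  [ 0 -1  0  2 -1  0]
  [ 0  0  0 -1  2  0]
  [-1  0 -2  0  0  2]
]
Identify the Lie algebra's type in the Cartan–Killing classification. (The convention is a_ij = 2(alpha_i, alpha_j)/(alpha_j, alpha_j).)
B6

The matrix has rank 6 with 2's on the diagonal. Reading the off-diagonal entries as Dynkin edges (a single edge where a_ij = a_ji = -1; a double or triple edge where a_ij * a_ji = 2 or 3), the diagram is a chain of 6 nodes with a double edge at one end; the terminal node there is the unique short simple root (B_6). One simple-root ordering that puts it in standard form is (alpha_5, alpha_4, alpha_2, alpha_1, alpha_6, alpha_3). So the algebra is type B_6, i.e. so(13).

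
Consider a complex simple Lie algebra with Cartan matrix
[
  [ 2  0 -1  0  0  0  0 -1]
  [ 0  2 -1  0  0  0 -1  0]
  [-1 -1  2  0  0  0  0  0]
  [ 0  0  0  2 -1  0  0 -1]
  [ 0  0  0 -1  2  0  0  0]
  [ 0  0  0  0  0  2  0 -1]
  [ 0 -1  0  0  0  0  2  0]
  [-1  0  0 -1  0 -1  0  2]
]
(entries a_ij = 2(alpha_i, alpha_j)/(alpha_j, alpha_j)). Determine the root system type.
type E_8

The matrix has rank 8 with 2's on the diagonal. Reading the off-diagonal entries as Dynkin edges (a single edge where a_ij = a_ji = -1; a double or triple edge where a_ij * a_ji = 2 or 3), the diagram is a chain of 7 nodes with one extra node attached to the third node from one end (E_8). One simple-root ordering that puts it in standard form is (alpha_5, alpha_6, alpha_4, alpha_8, alpha_1, alpha_3, alpha_2, alpha_7). So the algebra is type E_8.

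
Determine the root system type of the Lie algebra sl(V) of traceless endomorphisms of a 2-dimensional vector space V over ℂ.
This is sl(2), which has dimension 2^2 - 1 = 3 and rank 2 - 1 = 1 (a Cartan subalgebra is the diagonal traceless matrices). In the classification of classical Lie algebras, the special linear algebra sl(n+1) has type A_n; here n = 1, so the Dynkin diagram is a chain of 1 nodes with single edges (A_1). Hence the type is A_1.

A_1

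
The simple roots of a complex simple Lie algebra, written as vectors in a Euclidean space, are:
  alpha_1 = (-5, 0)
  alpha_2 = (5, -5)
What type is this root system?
Compute the Cartan integers a_ij = 2(alpha_i, alpha_j)/(alpha_j, alpha_j); the resulting 2x2 Cartan matrix is
[[2, -1], [-2, 2]].
The roots have two lengths (squared-length ratio 2:1); the short ones are alpha_{1}. The associated Dynkin diagram is a chain of 2 nodes with a double edge at one end; the terminal node there is the unique short simple root (B_2), so the type is B_2 (the algebra so(5)).

type B_2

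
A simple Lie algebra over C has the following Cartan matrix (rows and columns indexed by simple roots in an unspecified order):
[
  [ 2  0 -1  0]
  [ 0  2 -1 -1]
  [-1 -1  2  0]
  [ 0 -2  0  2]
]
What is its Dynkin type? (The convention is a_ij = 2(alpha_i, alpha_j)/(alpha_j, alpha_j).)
C_4 (sp(8))

The matrix has rank 4 with 2's on the diagonal. Reading the off-diagonal entries as Dynkin edges (a single edge where a_ij = a_ji = -1; a double or triple edge where a_ij * a_ji = 2 or 3), the diagram is a chain of 4 nodes with a double edge at one end; the terminal node there is the unique long simple root (C_4). One simple-root ordering that puts it in standard form is (alpha_1, alpha_3, alpha_2, alpha_4). So the algebra is type C_4, i.e. sp(8).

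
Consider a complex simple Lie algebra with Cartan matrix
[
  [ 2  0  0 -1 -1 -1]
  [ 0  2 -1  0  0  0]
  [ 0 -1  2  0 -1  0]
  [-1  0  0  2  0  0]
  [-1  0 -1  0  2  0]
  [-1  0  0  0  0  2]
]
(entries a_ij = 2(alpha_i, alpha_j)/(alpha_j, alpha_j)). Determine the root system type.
The matrix has rank 6 with 2's on the diagonal. Reading the off-diagonal entries as Dynkin edges (a single edge where a_ij = a_ji = -1; a double or triple edge where a_ij * a_ji = 2 or 3), the diagram is a chain of 4 nodes with a fork of two nodes at one end (D_6). One simple-root ordering that puts it in standard form is (alpha_2, alpha_3, alpha_5, alpha_1, alpha_4, alpha_6). So the algebra is type D_6, i.e. so(12).

D_6 (so(12))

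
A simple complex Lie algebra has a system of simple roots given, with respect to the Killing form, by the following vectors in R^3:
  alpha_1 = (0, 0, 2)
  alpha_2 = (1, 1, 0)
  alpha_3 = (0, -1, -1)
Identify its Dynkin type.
type C_3

Compute the Cartan integers a_ij = 2(alpha_i, alpha_j)/(alpha_j, alpha_j); the resulting 3x3 Cartan matrix is
[[2, 0, -2], [0, 2, -1], [-1, -1, 2]].
The roots have two lengths (squared-length ratio 2:1); the short ones are alpha_{2,3}. The associated Dynkin diagram is a chain of 3 nodes with a double edge at one end; the terminal node there is the unique long simple root (C_3), so the type is C_3 (the algebra sp(6)).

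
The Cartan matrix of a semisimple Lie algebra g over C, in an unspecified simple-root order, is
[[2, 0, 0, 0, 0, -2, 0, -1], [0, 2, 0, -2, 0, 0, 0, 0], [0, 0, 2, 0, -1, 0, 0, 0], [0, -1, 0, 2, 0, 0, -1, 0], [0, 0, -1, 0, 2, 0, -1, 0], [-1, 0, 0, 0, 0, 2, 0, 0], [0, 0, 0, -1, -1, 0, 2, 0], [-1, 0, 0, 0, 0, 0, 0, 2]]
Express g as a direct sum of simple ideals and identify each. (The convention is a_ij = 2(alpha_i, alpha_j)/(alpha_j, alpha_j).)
B3 + C5

The diagram associated to this matrix has two connected components: the simple roots {alpha_1, alpha_6, alpha_8} form a chain of 3 nodes with a double edge at one end; the terminal node there is the unique short simple root (B_3), and {alpha_2, alpha_3, alpha_4, alpha_5, alpha_7} form a chain of 5 nodes with a double edge at one end; the terminal node there is the unique long simple root (C_5). A semisimple Lie algebra decomposes uniquely as the direct sum of simple ideals, one per connected component of its Dynkin diagram, so g ≅ B_3 ⊕ C_5 (dimension 21 + 55 = 76).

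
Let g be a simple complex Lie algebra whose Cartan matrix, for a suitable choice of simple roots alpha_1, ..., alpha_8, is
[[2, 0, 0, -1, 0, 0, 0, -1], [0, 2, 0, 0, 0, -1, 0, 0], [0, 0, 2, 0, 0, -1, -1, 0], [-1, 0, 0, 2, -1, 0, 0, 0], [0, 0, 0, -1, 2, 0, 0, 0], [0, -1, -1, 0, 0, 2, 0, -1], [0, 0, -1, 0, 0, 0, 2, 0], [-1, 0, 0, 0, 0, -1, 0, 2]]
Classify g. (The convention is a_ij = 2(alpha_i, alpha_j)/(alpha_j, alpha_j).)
E_8

The matrix has rank 8 with 2's on the diagonal. Reading the off-diagonal entries as Dynkin edges (a single edge where a_ij = a_ji = -1; a double or triple edge where a_ij * a_ji = 2 or 3), the diagram is a chain of 7 nodes with one extra node attached to the third node from one end (E_8). One simple-root ordering that puts it in standard form is (alpha_7, alpha_2, alpha_3, alpha_6, alpha_8, alpha_1, alpha_4, alpha_5). So the algebra is type E_8.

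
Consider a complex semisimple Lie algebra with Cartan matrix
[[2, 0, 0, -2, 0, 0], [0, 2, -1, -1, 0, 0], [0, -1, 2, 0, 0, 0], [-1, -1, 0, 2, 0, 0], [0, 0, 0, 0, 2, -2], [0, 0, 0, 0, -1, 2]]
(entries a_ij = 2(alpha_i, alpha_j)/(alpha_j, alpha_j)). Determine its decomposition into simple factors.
B_2 + C_4

The diagram associated to this matrix has two connected components: the simple roots {alpha_5, alpha_6} form a chain of 2 nodes with a double edge at one end; the terminal node there is the unique short simple root (B_2), and {alpha_1, alpha_2, alpha_3, alpha_4} form a chain of 4 nodes with a double edge at one end; the terminal node there is the unique long simple root (C_4). A semisimple Lie algebra decomposes uniquely as the direct sum of simple ideals, one per connected component of its Dynkin diagram, so g ≅ B_2 ⊕ C_4 (dimension 10 + 36 = 46).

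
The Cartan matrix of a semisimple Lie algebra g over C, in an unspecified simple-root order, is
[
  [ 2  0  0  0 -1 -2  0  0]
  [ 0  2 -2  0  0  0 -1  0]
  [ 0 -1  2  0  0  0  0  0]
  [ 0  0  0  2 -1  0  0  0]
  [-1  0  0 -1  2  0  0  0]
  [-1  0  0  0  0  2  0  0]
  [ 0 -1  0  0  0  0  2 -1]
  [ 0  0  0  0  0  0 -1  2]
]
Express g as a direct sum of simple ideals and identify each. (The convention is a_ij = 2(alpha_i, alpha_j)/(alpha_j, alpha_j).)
The diagram associated to this matrix has two connected components: the simple roots {alpha_2, alpha_3, alpha_7, alpha_8} form a chain of 4 nodes with a double edge at one end; the terminal node there is the unique short simple root (B_4), and {alpha_1, alpha_4, alpha_5, alpha_6} form a chain of 4 nodes with a double edge at one end; the terminal node there is the unique short simple root (B_4). A semisimple Lie algebra decomposes uniquely as the direct sum of simple ideals, one per connected component of its Dynkin diagram, so g ≅ B_4 ⊕ B_4 (dimension 36 + 36 = 72).

B_4 (so(9)) + B_4 (so(9))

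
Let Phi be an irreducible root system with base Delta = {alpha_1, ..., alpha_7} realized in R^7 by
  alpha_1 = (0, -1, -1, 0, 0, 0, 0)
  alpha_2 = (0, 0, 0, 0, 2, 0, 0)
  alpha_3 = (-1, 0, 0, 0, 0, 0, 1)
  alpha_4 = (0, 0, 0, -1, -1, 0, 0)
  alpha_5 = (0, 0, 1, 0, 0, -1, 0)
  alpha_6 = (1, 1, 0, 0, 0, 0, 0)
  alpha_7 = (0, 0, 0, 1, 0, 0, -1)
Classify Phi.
C7

Compute the Cartan integers a_ij = 2(alpha_i, alpha_j)/(alpha_j, alpha_j); the resulting 7x7 Cartan matrix is
[[2, 0, 0, 0, -1, -1, 0], [0, 2, 0, -2, 0, 0, 0], [0, 0, 2, 0, 0, -1, -1], [0, -1, 0, 2, 0, 0, -1], [-1, 0, 0, 0, 2, 0, 0], [-1, 0, -1, 0, 0, 2, 0], [0, 0, -1, -1, 0, 0, 2]].
The roots have two lengths (squared-length ratio 2:1); the short ones are alpha_{1,3,4,5,6,7}. The associated Dynkin diagram is a chain of 7 nodes with a double edge at one end; the terminal node there is the unique long simple root (C_7), so the type is C_7 (the algebra sp(14)).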